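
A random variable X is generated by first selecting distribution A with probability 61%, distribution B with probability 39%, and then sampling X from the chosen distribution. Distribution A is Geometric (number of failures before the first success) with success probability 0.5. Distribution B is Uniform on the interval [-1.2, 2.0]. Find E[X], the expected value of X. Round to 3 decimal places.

0.766

Component means — A: 1; B: 0.4.
E[X] = 0.61·1 + 0.39·0.4 = 0.766.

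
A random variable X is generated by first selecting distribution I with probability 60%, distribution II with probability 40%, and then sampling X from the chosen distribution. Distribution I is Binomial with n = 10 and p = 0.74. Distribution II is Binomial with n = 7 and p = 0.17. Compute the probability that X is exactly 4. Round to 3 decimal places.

Conditional on each component, P(X = 4): I: 0.019453; II: 0.0167147.
By total probability, P(X = 4) = 0.6·0.019453 + 0.4·0.0167147 = 0.0183577.

0.018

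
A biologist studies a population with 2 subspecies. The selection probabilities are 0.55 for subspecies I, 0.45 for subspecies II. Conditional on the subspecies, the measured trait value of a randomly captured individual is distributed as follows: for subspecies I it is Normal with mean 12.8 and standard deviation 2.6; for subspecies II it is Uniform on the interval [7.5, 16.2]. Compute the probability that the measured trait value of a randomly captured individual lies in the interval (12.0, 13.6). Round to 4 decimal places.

0.2157

Conditional on each subspecies, P(12.0 < X < 13.6): I: 0.241684; II: 0.183908.
By total probability, P(12.0 < X < 13.6) = 0.55·0.241684 + 0.45·0.183908 = 0.215685.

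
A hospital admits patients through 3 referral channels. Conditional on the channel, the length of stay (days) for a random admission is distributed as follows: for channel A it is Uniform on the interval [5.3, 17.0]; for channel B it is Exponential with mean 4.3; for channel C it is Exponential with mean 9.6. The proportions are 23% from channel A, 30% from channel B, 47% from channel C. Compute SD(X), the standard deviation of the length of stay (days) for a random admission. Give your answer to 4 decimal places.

7.6775

Per component, A: μ=11.15, E[X²]=135.73; B: μ=4.3, E[X²]=36.98; C: μ=9.6, E[X²]=184.32.
E[X] = 0.23·11.15 + 0.3·4.3 + 0.47·9.6 = 8.3665.
E[X²] = 0.23·135.73 + 0.3·36.98 + 0.47·184.32 = 128.942.
Var(X) = E[X²] − (E[X])² = 128.942 − 69.9983 = 58.944.
SD(X) = √58.944 = 7.6775.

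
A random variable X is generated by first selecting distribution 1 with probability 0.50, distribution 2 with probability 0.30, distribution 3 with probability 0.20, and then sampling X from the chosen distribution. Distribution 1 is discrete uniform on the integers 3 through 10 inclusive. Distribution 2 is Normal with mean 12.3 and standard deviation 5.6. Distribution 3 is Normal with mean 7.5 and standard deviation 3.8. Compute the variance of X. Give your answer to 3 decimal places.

Per component, 1: μ=6.5, E[X²]=47.5; 2: μ=12.3, E[X²]=182.65; 3: μ=7.5, E[X²]=70.69.
E[X] = 0.5·6.5 + 0.3·12.3 + 0.2·7.5 = 8.44.
E[X²] = 0.5·47.5 + 0.3·182.65 + 0.2·70.69 = 92.683.
Var(X) = E[X²] − (E[X])² = 92.683 − 71.2336 = 21.4494.

21.449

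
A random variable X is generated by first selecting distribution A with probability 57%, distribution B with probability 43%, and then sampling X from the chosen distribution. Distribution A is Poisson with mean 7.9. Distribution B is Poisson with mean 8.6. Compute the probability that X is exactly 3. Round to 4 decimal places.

Conditional on each component, P(X = 3): A: 0.0304652; B: 0.0195169.
By total probability, P(X = 3) = 0.57·0.0304652 + 0.43·0.0195169 = 0.0257574.

0.0258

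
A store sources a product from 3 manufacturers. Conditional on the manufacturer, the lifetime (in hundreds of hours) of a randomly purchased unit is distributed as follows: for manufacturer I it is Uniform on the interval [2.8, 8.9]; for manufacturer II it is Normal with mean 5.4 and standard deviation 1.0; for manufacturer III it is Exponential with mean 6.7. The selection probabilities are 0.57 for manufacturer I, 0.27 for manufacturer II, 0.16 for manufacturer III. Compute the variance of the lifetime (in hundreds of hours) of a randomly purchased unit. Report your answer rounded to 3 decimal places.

9.390

Per component, I: μ=5.85, E[X²]=37.3233; II: μ=5.4, E[X²]=30.16; III: μ=6.7, E[X²]=89.78.
E[X] = 0.57·5.85 + 0.27·5.4 + 0.16·6.7 = 5.8645.
E[X²] = 0.57·37.3233 + 0.27·30.16 + 0.16·89.78 = 43.7823.
Var(X) = E[X²] − (E[X])² = 43.7823 − 34.3924 = 9.38994.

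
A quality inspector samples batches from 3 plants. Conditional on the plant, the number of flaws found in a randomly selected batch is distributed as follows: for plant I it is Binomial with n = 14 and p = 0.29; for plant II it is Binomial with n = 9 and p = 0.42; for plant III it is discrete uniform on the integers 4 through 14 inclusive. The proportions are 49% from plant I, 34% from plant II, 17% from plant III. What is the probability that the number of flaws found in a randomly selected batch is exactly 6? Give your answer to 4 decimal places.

Conditional on each plant, P(X = 6): I: 0.115348; II: 0.089962; III: 0.0909091.
By total probability, P(X = 6) = 0.49·0.115348 + 0.34·0.089962 + 0.17·0.0909091 = 0.102562.

0.1026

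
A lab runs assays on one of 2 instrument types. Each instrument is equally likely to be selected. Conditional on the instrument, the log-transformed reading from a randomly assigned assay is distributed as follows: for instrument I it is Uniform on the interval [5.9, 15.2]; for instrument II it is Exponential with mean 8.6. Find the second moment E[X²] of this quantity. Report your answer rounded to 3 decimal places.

For each component E[X²] = Var + (mean)², giving I: 118.51; II: 147.92.
Overall E[X²] = 0.5·118.51 + 0.5·147.92 = 133.215.

133.215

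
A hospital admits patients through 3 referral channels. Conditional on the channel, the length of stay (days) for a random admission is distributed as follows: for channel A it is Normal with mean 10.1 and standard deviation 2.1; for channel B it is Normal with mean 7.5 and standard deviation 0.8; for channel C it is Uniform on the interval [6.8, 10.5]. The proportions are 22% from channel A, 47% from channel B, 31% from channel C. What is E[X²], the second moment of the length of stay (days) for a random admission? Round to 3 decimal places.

73.699

For each component E[X²] = Var + (mean)², giving A: 106.42; B: 56.89; C: 75.9633.
Overall E[X²] = 0.22·106.42 + 0.47·56.89 + 0.31·75.9633 = 73.6993.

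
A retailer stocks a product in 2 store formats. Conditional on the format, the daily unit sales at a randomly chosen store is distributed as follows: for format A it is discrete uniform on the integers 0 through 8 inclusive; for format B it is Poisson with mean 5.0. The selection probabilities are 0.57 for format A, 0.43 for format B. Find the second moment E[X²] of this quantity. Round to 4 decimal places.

25.8200

For each component E[X²] = Var + (mean)², giving A: 22.6667; B: 30.
Overall E[X²] = 0.57·22.6667 + 0.43·30 = 25.82.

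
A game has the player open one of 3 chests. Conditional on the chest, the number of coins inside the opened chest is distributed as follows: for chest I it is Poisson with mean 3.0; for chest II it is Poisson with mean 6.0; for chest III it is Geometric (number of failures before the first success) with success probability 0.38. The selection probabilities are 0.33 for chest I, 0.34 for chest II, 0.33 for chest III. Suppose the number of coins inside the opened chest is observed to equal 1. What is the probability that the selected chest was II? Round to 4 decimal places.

0.0383

Likelihoods P(X=1 | ·): I: 0.149361; II: 0.0148725; III: 0.2356.
Posterior ∝ prior × likelihood. Numerator for II: 0.34·0.0148725 = 0.00505665.
Normalizing constant: 0.33·0.149361 + 0.34·0.0148725 + 0.33·0.2356 = 0.132094.
P(II | observation) = 0.00505665 / 0.132094 = 0.0382808.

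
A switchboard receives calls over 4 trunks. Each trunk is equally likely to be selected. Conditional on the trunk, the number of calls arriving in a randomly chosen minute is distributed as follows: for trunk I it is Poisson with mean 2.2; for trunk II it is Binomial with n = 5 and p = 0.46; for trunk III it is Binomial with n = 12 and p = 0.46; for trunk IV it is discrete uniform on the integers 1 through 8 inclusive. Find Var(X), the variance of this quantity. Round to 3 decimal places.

4.954

Per component, I: μ=2.2, E[X²]=7.04; II: μ=2.3, E[X²]=6.532; III: μ=5.52, E[X²]=33.4512; IV: μ=4.5, E[X²]=25.5.
E[X] = 0.25·2.2 + 0.25·2.3 + 0.25·5.52 + 0.25·4.5 = 3.63.
E[X²] = 0.25·7.04 + 0.25·6.532 + 0.25·33.4512 + 0.25·25.5 = 18.1308.
Var(X) = E[X²] − (E[X])² = 18.1308 − 13.1769 = 4.9539.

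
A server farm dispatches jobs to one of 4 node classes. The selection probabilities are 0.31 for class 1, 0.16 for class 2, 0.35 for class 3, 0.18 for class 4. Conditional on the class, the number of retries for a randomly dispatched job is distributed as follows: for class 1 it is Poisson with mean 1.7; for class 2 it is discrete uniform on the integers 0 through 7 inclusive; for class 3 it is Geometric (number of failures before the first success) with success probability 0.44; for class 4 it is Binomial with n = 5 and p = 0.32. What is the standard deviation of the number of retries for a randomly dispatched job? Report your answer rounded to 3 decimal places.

1.773

Per component, 1: μ=1.7, E[X²]=4.59; 2: μ=3.5, E[X²]=17.5; 3: μ=1.27273, E[X²]=4.5124; 4: μ=1.6, E[X²]=3.648.
E[X] = 0.31·1.7 + 0.16·3.5 + 0.35·1.27273 + 0.18·1.6 = 1.82045.
E[X²] = 0.31·4.59 + 0.16·17.5 + 0.35·4.5124 + 0.18·3.648 = 6.45888.
Var(X) = E[X²] − (E[X])² = 6.45888 − 3.31405 = 3.14482.
SD(X) = √3.14482 = 1.77337.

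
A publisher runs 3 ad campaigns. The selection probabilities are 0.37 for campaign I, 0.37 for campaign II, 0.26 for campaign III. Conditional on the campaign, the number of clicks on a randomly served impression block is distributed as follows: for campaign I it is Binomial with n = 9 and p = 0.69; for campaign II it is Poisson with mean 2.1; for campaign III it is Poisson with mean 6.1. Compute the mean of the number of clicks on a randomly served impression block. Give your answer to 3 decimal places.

4.661

Component means — I: 6.21; II: 2.1; III: 6.1.
E[X] = 0.37·6.21 + 0.37·2.1 + 0.26·6.1 = 4.6607.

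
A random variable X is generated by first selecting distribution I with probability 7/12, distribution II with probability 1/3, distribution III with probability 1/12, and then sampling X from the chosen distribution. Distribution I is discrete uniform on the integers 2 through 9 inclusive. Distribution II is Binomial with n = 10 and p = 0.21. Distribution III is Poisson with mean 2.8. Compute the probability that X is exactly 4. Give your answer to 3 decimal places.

Conditional on each component, P(X = 4): I: 0.125; II: 0.0992794; III: 0.155739.
By total probability, P(X = 4) = 0.583333·0.125 + 0.333333·0.0992794 + 0.0833333·0.155739 = 0.118988.

0.119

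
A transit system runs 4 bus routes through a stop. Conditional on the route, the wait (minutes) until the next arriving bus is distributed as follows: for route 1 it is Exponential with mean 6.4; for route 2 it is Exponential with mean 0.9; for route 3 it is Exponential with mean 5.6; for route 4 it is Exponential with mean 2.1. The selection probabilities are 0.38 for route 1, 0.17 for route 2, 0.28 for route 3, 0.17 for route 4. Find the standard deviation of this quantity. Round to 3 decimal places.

Per component, 1: μ=6.4, E[X²]=81.92; 2: μ=0.9, E[X²]=1.62; 3: μ=5.6, E[X²]=62.72; 4: μ=2.1, E[X²]=8.82.
E[X] = 0.38·6.4 + 0.17·0.9 + 0.28·5.6 + 0.17·2.1 = 4.51.
E[X²] = 0.38·81.92 + 0.17·1.62 + 0.28·62.72 + 0.17·8.82 = 50.466.
Var(X) = E[X²] − (E[X])² = 50.466 − 20.3401 = 30.1259.
SD(X) = √30.1259 = 5.48871.

5.489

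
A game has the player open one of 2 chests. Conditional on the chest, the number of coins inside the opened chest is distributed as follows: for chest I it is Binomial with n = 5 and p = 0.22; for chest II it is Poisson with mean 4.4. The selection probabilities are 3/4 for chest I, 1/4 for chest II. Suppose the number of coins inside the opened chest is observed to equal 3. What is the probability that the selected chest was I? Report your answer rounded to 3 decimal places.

0.527

Likelihoods P(X=3 | ·): I: 0.0647824; II: 0.174305.
Posterior ∝ prior × likelihood. Numerator for I: 0.75·0.0647824 = 0.0485868.
Normalizing constant: 0.75·0.0647824 + 0.25·0.174305 = 0.0921632.
P(I | observation) = 0.0485868 / 0.0921632 = 0.527183.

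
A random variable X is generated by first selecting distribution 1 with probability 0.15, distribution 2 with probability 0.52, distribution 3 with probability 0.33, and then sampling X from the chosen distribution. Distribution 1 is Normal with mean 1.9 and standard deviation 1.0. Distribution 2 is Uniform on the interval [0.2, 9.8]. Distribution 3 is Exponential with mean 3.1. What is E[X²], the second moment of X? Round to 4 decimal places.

24.0277

For each component E[X²] = Var + (mean)², giving 1: 4.61; 2: 32.68; 3: 19.22.
Overall E[X²] = 0.15·4.61 + 0.52·32.68 + 0.33·19.22 = 24.0277.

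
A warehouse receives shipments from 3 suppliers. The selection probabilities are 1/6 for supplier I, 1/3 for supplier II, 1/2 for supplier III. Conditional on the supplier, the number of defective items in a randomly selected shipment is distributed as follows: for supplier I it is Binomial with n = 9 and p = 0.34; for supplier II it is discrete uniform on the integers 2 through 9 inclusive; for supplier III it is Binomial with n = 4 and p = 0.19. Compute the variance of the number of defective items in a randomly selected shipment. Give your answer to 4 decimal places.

Per component, I: μ=3.06, E[X²]=11.3832; II: μ=5.5, E[X²]=35.5; III: μ=0.76, E[X²]=1.1932.
E[X] = 0.166667·3.06 + 0.333333·5.5 + 0.5·0.76 = 2.72333.
E[X²] = 0.166667·11.3832 + 0.333333·35.5 + 0.5·1.1932 = 14.3271.
Var(X) = E[X²] − (E[X])² = 14.3271 − 7.41654 = 6.91059.

6.9106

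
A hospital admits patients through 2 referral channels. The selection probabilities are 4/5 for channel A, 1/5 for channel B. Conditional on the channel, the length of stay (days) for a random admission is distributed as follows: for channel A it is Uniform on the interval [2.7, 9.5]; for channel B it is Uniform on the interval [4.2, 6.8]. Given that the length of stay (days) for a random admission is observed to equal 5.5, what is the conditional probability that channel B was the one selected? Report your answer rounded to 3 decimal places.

0.395

Likelihoods f(5.5 | ·): A: 0.147059; B: 0.384615.
Posterior ∝ prior × likelihood. Numerator for B: 0.2·0.384615 = 0.0769231.
Normalizing constant: 0.8·0.147059 + 0.2·0.384615 = 0.19457.
P(B | observation) = 0.0769231 / 0.19457 = 0.395349.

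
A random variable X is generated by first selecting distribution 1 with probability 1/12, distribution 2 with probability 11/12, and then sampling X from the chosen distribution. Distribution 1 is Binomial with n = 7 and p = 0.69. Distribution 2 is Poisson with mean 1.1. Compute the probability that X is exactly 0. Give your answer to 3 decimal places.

Conditional on each component, P(X = 0): 1: 0.000275126; 2: 0.332871.
By total probability, P(X = 0) = 0.0833333·0.000275126 + 0.916667·0.332871 = 0.305155.

0.305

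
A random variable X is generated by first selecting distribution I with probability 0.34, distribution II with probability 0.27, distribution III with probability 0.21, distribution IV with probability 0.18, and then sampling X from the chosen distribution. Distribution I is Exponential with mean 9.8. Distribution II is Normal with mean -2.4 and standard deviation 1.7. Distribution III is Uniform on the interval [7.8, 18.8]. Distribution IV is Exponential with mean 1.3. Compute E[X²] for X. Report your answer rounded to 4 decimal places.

107.5155

For each component E[X²] = Var + (mean)², giving I: 192.08; II: 8.65; III: 186.973; IV: 3.38.
Overall E[X²] = 0.34·192.08 + 0.27·8.65 + 0.21·186.973 + 0.18·3.38 = 107.516.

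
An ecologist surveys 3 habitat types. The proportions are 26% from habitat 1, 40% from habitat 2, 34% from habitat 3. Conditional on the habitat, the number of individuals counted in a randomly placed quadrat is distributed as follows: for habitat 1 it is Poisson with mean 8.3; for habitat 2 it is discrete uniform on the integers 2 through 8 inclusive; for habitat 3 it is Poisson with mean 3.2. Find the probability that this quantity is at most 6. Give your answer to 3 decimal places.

0.683

Conditional on each habitat, P(X ≤ 6): 1: 0.278121; 2: 0.714286; 3: 0.955381.
By total probability, P(X ≤ 6) = 0.26·0.278121 + 0.4·0.714286 + 0.34·0.955381 = 0.682855.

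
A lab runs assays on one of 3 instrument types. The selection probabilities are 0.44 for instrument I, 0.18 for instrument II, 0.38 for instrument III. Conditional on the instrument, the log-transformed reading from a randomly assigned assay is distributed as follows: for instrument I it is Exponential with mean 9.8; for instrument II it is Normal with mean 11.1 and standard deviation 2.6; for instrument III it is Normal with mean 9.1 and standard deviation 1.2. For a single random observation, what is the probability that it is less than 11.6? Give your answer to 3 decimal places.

0.782

Conditional on each instrument, P(X < 11.6): I: 0.693848; II: 0.576249; III: 0.98139.
By total probability, P(X < 11.6) = 0.44·0.693848 + 0.18·0.576249 + 0.38·0.98139 = 0.781946.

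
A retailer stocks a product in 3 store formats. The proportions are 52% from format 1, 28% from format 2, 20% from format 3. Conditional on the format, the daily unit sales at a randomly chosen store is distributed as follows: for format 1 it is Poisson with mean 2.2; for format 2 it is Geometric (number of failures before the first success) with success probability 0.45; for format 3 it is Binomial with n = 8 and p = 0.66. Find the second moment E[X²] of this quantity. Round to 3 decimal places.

10.774

For each component E[X²] = Var + (mean)², giving 1: 7.04; 2: 4.20988; 3: 29.6736.
Overall E[X²] = 0.52·7.04 + 0.28·4.20988 + 0.2·29.6736 = 10.7743.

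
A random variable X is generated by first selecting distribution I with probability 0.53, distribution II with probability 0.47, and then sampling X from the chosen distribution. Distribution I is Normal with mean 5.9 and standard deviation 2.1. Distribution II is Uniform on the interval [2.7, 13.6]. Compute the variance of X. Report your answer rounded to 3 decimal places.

Per component, I: μ=5.9, E[X²]=39.22; II: μ=8.15, E[X²]=76.3233.
E[X] = 0.53·5.9 + 0.47·8.15 = 6.9575.
E[X²] = 0.53·39.22 + 0.47·76.3233 = 56.6586.
Var(X) = E[X²] − (E[X])² = 56.6586 − 48.4068 = 8.25176.

8.252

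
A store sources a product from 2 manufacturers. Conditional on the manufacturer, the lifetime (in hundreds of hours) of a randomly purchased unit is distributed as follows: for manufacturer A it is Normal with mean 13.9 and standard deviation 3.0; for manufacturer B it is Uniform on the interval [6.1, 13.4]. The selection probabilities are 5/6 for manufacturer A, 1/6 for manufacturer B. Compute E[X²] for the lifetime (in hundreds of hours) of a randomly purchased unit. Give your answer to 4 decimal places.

185.0922

For each component E[X²] = Var + (mean)², giving A: 202.21; B: 99.5033.
Overall E[X²] = 0.833333·202.21 + 0.166667·99.5033 = 185.092.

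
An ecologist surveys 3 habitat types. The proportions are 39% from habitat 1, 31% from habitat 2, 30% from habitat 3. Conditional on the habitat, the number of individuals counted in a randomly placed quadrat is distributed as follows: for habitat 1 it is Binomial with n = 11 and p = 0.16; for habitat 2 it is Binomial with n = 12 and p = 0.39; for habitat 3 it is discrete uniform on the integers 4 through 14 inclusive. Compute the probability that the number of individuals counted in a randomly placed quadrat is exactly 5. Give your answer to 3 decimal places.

0.104

Conditional on each habitat, P(X = 5): 1: 0.0170184; 2: 0.224573; 3: 0.0909091.
By total probability, P(X = 5) = 0.39·0.0170184 + 0.31·0.224573 + 0.3·0.0909091 = 0.103527.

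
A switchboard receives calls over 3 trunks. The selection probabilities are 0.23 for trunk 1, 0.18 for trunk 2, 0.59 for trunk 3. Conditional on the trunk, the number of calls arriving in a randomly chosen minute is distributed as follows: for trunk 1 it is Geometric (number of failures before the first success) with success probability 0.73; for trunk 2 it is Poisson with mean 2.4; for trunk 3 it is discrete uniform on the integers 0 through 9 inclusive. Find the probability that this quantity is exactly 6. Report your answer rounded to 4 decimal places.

Conditional on each trunk, P(X = 6): 1: 0.000282817; 2: 0.0240784; 3: 0.1.
By total probability, P(X = 6) = 0.23·0.000282817 + 0.18·0.0240784 + 0.59·0.1 = 0.0633992.

0.0634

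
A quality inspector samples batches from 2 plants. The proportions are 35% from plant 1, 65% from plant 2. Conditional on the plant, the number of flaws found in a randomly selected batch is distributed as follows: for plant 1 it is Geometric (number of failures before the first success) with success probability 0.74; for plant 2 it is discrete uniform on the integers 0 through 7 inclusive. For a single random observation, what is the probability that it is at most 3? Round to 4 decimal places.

0.6734

Conditional on each plant, P(X ≤ 3): 1: 0.99543; 2: 0.5.
By total probability, P(X ≤ 3) = 0.35·0.99543 + 0.65·0.5 = 0.673401.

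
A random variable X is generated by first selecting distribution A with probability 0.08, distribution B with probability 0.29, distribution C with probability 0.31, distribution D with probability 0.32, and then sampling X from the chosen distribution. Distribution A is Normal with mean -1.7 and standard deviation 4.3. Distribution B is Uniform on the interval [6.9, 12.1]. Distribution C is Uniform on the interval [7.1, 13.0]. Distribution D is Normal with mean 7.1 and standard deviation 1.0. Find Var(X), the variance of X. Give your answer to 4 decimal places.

Per component, A: μ=-1.7, E[X²]=21.38; B: μ=9.5, E[X²]=92.5033; C: μ=10.05, E[X²]=103.903; D: μ=7.1, E[X²]=51.41.
E[X] = 0.08·-1.7 + 0.29·9.5 + 0.31·10.05 + 0.32·7.1 = 8.0065.
E[X²] = 0.08·21.38 + 0.29·92.5033 + 0.31·103.903 + 0.32·51.41 = 77.1976.
Var(X) = E[X²] − (E[X])² = 77.1976 − 64.104 = 13.0936.

13.0936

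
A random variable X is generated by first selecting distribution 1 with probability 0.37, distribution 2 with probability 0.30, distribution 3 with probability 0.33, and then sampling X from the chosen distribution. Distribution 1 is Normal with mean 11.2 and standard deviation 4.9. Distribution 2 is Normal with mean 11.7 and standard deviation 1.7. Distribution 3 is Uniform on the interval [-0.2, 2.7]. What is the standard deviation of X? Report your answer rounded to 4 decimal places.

5.7366

Per component, 1: μ=11.2, E[X²]=149.45; 2: μ=11.7, E[X²]=139.78; 3: μ=1.25, E[X²]=2.26333.
E[X] = 0.37·11.2 + 0.3·11.7 + 0.33·1.25 = 8.0665.
E[X²] = 0.37·149.45 + 0.3·139.78 + 0.33·2.26333 = 97.9774.
Var(X) = E[X²] − (E[X])² = 97.9774 − 65.0684 = 32.909.
SD(X) = √32.909 = 5.73663.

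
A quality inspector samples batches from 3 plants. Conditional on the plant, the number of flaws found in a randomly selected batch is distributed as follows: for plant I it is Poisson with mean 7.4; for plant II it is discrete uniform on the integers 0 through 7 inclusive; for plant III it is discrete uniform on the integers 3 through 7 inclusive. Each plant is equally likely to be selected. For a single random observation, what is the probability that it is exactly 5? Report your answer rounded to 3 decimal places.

0.146

Conditional on each plant, P(X = 5): I: 0.113031; II: 0.125; III: 0.2.
By total probability, P(X = 5) = 0.333333·0.113031 + 0.333333·0.125 + 0.333333·0.2 = 0.14601.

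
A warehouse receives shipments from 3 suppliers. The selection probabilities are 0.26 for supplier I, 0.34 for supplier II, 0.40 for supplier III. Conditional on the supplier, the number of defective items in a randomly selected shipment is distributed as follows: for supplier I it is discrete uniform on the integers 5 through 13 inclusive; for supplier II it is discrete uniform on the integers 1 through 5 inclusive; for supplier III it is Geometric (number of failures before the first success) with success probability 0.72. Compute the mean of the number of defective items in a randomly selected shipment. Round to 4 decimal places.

Component means — I: 9; II: 3; III: 0.388889.
E[X] = 0.26·9 + 0.34·3 + 0.4·0.388889 = 3.51556.

3.5156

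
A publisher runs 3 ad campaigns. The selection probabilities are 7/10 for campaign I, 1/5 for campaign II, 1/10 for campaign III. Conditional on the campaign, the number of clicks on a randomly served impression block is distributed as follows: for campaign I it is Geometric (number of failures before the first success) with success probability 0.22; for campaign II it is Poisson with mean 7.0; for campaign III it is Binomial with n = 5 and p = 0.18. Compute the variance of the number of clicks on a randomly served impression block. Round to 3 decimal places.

Per component, I: μ=3.54545, E[X²]=28.686; II: μ=7, E[X²]=56; III: μ=0.9, E[X²]=1.548.
E[X] = 0.7·3.54545 + 0.2·7 + 0.1·0.9 = 3.97182.
E[X²] = 0.7·28.686 + 0.2·56 + 0.1·1.548 = 31.435.
Var(X) = E[X²] − (E[X])² = 31.435 − 15.7753 = 15.6596.

15.660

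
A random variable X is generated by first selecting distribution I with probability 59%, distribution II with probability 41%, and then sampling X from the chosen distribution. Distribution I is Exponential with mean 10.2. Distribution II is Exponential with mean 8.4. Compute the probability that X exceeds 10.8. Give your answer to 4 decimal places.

0.3180

Conditional on each component, P(X > 10.8): I: 0.346864; II: 0.276453.
By total probability, P(X > 10.8) = 0.59·0.346864 + 0.41·0.276453 = 0.317995.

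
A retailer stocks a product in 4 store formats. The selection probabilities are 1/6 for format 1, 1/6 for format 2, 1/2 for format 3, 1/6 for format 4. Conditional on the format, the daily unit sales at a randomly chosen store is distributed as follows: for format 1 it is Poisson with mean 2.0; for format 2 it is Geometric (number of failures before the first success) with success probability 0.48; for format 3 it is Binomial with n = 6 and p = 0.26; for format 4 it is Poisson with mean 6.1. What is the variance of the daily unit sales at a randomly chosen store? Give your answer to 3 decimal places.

5.245

Per component, 1: μ=2, E[X²]=6; 2: μ=1.08333, E[X²]=3.43056; 3: μ=1.56, E[X²]=3.588; 4: μ=6.1, E[X²]=43.31.
E[X] = 0.166667·2 + 0.166667·1.08333 + 0.5·1.56 + 0.166667·6.1 = 2.31056.
E[X²] = 0.166667·6 + 0.166667·3.43056 + 0.5·3.588 + 0.166667·43.31 = 10.5841.
Var(X) = E[X²] − (E[X])² = 10.5841 − 5.33867 = 5.24543.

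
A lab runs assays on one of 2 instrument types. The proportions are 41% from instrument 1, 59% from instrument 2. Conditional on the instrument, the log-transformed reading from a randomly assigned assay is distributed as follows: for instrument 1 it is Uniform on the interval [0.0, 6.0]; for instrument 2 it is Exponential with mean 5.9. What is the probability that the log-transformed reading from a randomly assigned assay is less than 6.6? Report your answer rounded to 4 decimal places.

Conditional on each instrument, P(X < 6.6): 1: 1; 2: 0.673277.
By total probability, P(X < 6.6) = 0.41·1 + 0.59·0.673277 = 0.807234.

0.8072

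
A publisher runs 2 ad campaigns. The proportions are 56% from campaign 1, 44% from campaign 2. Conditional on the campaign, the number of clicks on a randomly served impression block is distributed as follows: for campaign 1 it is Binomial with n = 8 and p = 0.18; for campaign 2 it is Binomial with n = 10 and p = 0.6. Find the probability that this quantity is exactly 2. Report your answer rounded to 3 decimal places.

Conditional on each campaign, P(X = 2): 1: 0.275795; 2: 0.0106168.
By total probability, P(X = 2) = 0.56·0.275795 + 0.44·0.0106168 = 0.159117.

0.159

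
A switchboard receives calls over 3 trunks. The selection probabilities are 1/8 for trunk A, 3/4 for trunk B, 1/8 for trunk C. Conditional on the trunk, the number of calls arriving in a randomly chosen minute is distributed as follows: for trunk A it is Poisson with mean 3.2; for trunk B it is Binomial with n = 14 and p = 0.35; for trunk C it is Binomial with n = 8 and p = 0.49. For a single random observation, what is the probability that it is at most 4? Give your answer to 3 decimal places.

Conditional on each trunk, P(X ≤ 4): A: 0.780613; B: 0.422723; C: 0.658366.
By total probability, P(X ≤ 4) = 0.125·0.780613 + 0.75·0.422723 + 0.125·0.658366 = 0.496915.

0.497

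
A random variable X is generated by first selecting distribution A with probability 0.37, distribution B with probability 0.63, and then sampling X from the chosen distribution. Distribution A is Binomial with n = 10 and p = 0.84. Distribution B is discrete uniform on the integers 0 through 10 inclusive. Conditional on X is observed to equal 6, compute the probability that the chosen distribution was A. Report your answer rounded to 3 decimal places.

Likelihoods P(X=6 | ·): A: 0.0483476; B: 0.0909091.
Posterior ∝ prior × likelihood. Numerator for A: 0.37·0.0483476 = 0.0178886.
Normalizing constant: 0.37·0.0483476 + 0.63·0.0909091 = 0.0751613.
P(A | observation) = 0.0178886 / 0.0751613 = 0.238003.

0.238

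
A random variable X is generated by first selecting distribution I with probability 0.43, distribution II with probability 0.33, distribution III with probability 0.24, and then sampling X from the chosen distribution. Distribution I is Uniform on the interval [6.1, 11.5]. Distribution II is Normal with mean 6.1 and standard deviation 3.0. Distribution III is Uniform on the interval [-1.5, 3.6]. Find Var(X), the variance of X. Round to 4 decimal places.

Per component, I: μ=8.8, E[X²]=79.87; II: μ=6.1, E[X²]=46.21; III: μ=1.05, E[X²]=3.27.
E[X] = 0.43·8.8 + 0.33·6.1 + 0.24·1.05 = 6.049.
E[X²] = 0.43·79.87 + 0.33·46.21 + 0.24·3.27 = 50.3782.
Var(X) = E[X²] − (E[X])² = 50.3782 − 36.5904 = 13.7878.

13.7878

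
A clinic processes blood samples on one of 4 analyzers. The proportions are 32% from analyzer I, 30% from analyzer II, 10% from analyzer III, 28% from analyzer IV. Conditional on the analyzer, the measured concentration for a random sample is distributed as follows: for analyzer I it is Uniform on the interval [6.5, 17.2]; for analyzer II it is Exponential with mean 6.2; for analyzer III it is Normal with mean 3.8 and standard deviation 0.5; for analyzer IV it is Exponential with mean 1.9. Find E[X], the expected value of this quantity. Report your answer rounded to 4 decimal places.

Component means — I: 11.85; II: 6.2; III: 3.8; IV: 1.9.
E[X] = 0.32·11.85 + 0.3·6.2 + 0.1·3.8 + 0.28·1.9 = 6.564.

6.5640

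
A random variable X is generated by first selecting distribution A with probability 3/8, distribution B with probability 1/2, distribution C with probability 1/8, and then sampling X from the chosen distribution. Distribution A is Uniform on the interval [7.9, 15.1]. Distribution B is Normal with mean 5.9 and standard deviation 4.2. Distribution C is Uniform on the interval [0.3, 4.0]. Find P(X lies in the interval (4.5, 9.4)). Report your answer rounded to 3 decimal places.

0.292

Conditional on each component, P(4.5 < X < 9.4): A: 0.208333; B: 0.42823; C: 0.
By total probability, P(4.5 < X < 9.4) = 0.375·0.208333 + 0.5·0.42823 + 0.125·0 = 0.29224.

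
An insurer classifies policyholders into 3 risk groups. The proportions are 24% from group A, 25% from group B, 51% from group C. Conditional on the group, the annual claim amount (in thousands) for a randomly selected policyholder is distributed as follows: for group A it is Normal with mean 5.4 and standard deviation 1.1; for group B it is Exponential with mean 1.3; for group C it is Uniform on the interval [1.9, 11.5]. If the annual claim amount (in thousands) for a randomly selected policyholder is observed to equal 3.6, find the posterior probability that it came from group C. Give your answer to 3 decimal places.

Likelihoods f(3.6 | ·): A: 0.0950748; B: 0.0482386; C: 0.104167.
Posterior ∝ prior × likelihood. Numerator for C: 0.51·0.104167 = 0.053125.
Normalizing constant: 0.24·0.0950748 + 0.25·0.0482386 + 0.51·0.104167 = 0.0880026.
P(C | observation) = 0.053125 / 0.0880026 = 0.603675.

0.604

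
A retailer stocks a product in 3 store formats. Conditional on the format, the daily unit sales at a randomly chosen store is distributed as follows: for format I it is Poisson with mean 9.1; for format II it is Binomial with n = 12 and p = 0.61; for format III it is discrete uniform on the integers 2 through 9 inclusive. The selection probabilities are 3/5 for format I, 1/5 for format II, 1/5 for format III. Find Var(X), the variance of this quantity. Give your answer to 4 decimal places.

Per component, I: μ=9.1, E[X²]=91.91; II: μ=7.32, E[X²]=56.4372; III: μ=5.5, E[X²]=35.5.
E[X] = 0.6·9.1 + 0.2·7.32 + 0.2·5.5 = 8.024.
E[X²] = 0.6·91.91 + 0.2·56.4372 + 0.2·35.5 = 73.5334.
Var(X) = E[X²] − (E[X])² = 73.5334 − 64.3846 = 9.14886.

9.1489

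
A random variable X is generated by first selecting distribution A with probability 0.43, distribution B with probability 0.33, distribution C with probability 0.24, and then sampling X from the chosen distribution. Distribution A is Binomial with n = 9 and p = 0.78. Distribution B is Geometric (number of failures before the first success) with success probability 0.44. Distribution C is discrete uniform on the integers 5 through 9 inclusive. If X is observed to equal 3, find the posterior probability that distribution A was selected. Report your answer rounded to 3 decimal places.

0.071

Likelihoods P(X=3 | ·): A: 0.00451959; B: 0.077271; C: 0.
Posterior ∝ prior × likelihood. Numerator for A: 0.43·0.00451959 = 0.00194342.
Normalizing constant: 0.43·0.00451959 + 0.33·0.077271 + 0.24·0 = 0.0274429.
P(A | observation) = 0.00194342 / 0.0274429 = 0.0708171.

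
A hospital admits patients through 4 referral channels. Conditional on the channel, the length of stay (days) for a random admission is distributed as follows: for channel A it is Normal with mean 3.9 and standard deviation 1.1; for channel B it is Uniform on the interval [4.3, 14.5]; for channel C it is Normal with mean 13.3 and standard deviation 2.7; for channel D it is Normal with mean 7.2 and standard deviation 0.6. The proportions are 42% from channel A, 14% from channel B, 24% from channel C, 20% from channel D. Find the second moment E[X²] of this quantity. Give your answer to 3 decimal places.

75.124

For each component E[X²] = Var + (mean)², giving A: 16.42; B: 97.03; C: 184.18; D: 52.2.
Overall E[X²] = 0.42·16.42 + 0.14·97.03 + 0.24·184.18 + 0.2·52.2 = 75.1238.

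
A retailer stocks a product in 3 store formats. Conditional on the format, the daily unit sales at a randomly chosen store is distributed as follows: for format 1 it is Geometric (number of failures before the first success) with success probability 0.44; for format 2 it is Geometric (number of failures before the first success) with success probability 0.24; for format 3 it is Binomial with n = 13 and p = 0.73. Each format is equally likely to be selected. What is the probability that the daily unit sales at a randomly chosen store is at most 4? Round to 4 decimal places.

Conditional on each format, P(X ≤ 4): 1: 0.944927; 2: 0.746447; 3: 0.001802.
By total probability, P(X ≤ 4) = 0.333333·0.944927 + 0.333333·0.746447 + 0.333333·0.001802 = 0.564392.

0.5644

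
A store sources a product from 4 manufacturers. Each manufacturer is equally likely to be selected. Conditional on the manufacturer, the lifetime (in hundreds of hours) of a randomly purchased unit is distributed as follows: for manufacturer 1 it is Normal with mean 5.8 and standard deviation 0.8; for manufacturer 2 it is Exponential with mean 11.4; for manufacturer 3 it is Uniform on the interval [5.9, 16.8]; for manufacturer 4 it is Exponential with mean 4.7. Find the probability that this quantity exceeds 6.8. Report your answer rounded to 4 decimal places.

Conditional on each manufacturer, P(X > 6.8): 1: 0.10565; 2: 0.550741; 3: 0.917431; 4: 0.23532.
By total probability, P(X > 6.8) = 0.25·0.10565 + 0.25·0.550741 + 0.25·0.917431 + 0.25·0.23532 = 0.452285.

0.4523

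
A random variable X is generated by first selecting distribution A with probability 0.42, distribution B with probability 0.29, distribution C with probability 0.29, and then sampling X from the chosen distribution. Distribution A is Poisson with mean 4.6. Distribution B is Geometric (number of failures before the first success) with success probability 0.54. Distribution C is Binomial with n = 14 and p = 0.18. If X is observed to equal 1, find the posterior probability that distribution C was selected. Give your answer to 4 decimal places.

0.3772

Likelihoods P(X=1 | ·): A: 0.0462384; B: 0.2484; C: 0.190977.
Posterior ∝ prior × likelihood. Numerator for C: 0.29·0.190977 = 0.0553833.
Normalizing constant: 0.42·0.0462384 + 0.29·0.2484 + 0.29·0.190977 = 0.146839.
P(C | observation) = 0.0553833 / 0.146839 = 0.377169.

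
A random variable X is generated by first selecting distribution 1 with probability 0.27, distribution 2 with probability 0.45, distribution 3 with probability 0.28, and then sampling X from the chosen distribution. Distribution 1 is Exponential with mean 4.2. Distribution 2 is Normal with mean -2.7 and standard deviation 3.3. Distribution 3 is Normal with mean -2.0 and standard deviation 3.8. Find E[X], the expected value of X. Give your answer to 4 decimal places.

Component means — 1: 4.2; 2: -2.7; 3: -2.
E[X] = 0.27·4.2 + 0.45·-2.7 + 0.28·-2 = -0.641.

-0.6410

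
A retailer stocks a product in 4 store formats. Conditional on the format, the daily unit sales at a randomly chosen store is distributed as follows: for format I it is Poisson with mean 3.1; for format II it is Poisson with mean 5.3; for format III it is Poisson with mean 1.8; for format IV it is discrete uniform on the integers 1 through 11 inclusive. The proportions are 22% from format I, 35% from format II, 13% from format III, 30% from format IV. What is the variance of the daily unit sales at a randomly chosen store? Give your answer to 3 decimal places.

8.044

Per component, I: μ=3.1, E[X²]=12.71; II: μ=5.3, E[X²]=33.39; III: μ=1.8, E[X²]=5.04; IV: μ=6, E[X²]=46.
E[X] = 0.22·3.1 + 0.35·5.3 + 0.13·1.8 + 0.3·6 = 4.571.
E[X²] = 0.22·12.71 + 0.35·33.39 + 0.13·5.04 + 0.3·46 = 28.9379.
Var(X) = E[X²] − (E[X])² = 28.9379 − 20.894 = 8.04386.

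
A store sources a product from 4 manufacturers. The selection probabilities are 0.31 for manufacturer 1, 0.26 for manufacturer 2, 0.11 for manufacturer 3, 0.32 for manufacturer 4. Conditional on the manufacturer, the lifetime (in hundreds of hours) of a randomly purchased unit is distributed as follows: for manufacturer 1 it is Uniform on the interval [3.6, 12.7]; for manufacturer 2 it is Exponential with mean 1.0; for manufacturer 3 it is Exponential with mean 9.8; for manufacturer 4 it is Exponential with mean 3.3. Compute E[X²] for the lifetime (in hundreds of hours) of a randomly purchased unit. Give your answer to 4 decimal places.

51.3486

For each component E[X²] = Var + (mean)², giving 1: 73.3233; 2: 2; 3: 192.08; 4: 21.78.
Overall E[X²] = 0.31·73.3233 + 0.26·2 + 0.11·192.08 + 0.32·21.78 = 51.3486.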